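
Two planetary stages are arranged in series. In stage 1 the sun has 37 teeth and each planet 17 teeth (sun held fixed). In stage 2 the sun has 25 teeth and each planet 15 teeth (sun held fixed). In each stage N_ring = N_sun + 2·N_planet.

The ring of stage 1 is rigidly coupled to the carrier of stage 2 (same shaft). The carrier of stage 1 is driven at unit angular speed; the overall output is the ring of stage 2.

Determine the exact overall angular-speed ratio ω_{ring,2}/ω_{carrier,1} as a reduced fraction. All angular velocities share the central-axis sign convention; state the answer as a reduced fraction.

1728/781

Stage 1: N_ring = 37 + 2·17 = 71
Stage 1: 37(ω_s−ω_c) = −71(ω_r−ω_c),  ω_s=0, ω_c=1
Stage 1: ω_r = 1 − (37/71)(0−1) = 108/71
  ⇒ ω_r¹/ω_c¹ = 108/71
Stage 2: N_ring = 25 + 2·15 = 55
Stage 2: 25(ω_s−ω_c) = −55(ω_r−ω_c),  ω_s=0, ω_c=1
Stage 2: ω_r = 1 − (25/55)(0−1) = 16/11
  ⇒ ω_r²/ω_c² = 16/11
Coupling ω_c² = ω_r¹ ⇒ overall = 108/71 × 16/11 = 1728/781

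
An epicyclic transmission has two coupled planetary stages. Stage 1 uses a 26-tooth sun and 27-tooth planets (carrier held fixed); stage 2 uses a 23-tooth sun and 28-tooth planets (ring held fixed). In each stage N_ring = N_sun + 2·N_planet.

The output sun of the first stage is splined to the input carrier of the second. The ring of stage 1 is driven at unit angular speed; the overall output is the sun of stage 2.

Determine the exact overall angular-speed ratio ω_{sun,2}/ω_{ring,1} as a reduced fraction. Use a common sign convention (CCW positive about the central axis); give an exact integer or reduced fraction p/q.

Stage 1: N_ring = 26 + 2·27 = 80
Stage 1: 26(ω_s−ω_c) = −80(ω_r−ω_c),  ω_c=0, ω_r=1
Stage 1: ω_s = 0 − (80/26)(1−0) = -40/13
  ⇒ ω_s¹/ω_r¹ = -40/13
Stage 2: N_ring = 23 + 2·28 = 79
Stage 2: 23(ω_s−ω_c) = −79(ω_r−ω_c),  ω_r=0, ω_c=1
Stage 2: ω_s = 1 − (79/23)(0−1) = 102/23
  ⇒ ω_s²/ω_c² = 102/23
Coupling ω_c² = ω_s¹ ⇒ overall = -40/13 × 102/23 = -4080/299

-4080/299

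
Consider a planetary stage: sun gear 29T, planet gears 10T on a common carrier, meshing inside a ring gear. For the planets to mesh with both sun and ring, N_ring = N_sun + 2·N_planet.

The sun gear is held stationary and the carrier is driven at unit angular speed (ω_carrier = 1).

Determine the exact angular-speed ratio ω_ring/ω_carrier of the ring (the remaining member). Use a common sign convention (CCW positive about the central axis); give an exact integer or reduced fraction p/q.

N_ring = 29 + 2·10 = 49
29(ω_s−ω_c) = −49(ω_r−ω_c),  ω_s=0, ω_c=1
ω_r = 1 − (29/49)(0−1) = 78/49
ω_r/ω_c = 78/49

78/49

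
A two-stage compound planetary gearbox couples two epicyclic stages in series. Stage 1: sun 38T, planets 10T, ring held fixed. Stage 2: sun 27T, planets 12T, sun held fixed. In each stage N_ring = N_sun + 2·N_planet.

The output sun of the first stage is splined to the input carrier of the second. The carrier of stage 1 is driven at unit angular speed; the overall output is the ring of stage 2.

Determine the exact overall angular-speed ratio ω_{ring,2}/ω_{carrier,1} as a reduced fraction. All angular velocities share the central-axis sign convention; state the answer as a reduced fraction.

1248/323

Stage 1: N_ring = 38 + 2·10 = 58
Stage 1: 38(ω_s−ω_c) = −58(ω_r−ω_c),  ω_r=0, ω_c=1
Stage 1: ω_s = 1 − (58/38)(0−1) = 48/19
  ⇒ ω_s¹/ω_c¹ = 48/19
Stage 2: N_ring = 27 + 2·12 = 51
Stage 2: 27(ω_s−ω_c) = −51(ω_r−ω_c),  ω_s=0, ω_c=1
Stage 2: ω_r = 1 − (27/51)(0−1) = 26/17
  ⇒ ω_r²/ω_c² = 26/17
Coupling ω_c² = ω_s¹ ⇒ overall = 48/19 × 26/17 = 1248/323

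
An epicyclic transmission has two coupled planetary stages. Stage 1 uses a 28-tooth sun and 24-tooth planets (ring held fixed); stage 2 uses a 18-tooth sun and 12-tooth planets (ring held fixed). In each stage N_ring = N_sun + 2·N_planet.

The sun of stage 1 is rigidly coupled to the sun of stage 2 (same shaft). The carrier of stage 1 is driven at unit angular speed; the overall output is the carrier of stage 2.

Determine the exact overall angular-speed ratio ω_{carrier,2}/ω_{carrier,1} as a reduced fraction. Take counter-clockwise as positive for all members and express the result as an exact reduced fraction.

Stage 1: N_ring = 28 + 2·24 = 76
Stage 1: 28(ω_s−ω_c) = −76(ω_r−ω_c),  ω_r=0, ω_c=1
Stage 1: ω_s = 1 − (76/28)(0−1) = 26/7
  ⇒ ω_s¹/ω_c¹ = 26/7
Stage 2: N_ring = 18 + 2·12 = 42
Stage 2: 18(ω_s−ω_c) = −42(ω_r−ω_c),  ω_r=0, ω_s=1
Stage 2: 18(1−ω_c) = −42(0−ω_c)  ⇒  60ω_c = 18  ⇒  ω_c = 3/10
  ⇒ ω_c²/ω_s² = 3/10
Coupling ω_s² = ω_s¹ ⇒ overall = 26/7 × 3/10 = 39/35

39/35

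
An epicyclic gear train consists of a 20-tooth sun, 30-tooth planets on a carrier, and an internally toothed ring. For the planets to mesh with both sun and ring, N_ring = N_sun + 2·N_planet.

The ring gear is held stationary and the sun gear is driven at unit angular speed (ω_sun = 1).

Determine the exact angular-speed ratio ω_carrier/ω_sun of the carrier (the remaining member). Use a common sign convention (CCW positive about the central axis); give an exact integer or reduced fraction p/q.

1/5

N_ring = 20 + 2·30 = 80
20(ω_s−ω_c) = −80(ω_r−ω_c),  ω_r=0, ω_s=1
20(1−ω_c) = −80(0−ω_c)  ⇒  100ω_c = 20  ⇒  ω_c = 1/5
ω_c/ω_s = 1/5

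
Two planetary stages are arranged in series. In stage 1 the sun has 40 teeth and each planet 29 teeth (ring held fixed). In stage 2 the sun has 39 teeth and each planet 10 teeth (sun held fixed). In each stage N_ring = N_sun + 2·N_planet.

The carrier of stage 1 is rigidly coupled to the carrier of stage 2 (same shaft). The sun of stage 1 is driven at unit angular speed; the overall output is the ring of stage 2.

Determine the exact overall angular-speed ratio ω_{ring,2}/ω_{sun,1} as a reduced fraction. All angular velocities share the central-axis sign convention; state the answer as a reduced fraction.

Stage 1: N_ring = 40 + 2·29 = 98
Stage 1: 40(ω_s−ω_c) = −98(ω_r−ω_c),  ω_r=0, ω_s=1
Stage 1: 40(1−ω_c) = −98(0−ω_c)  ⇒  138ω_c = 40  ⇒  ω_c = 20/69
  ⇒ ω_c¹/ω_s¹ = 20/69
Stage 2: N_ring = 39 + 2·10 = 59
Stage 2: 39(ω_s−ω_c) = −59(ω_r−ω_c),  ω_s=0, ω_c=1
Stage 2: ω_r = 1 − (39/59)(0−1) = 98/59
  ⇒ ω_r²/ω_c² = 98/59
Coupling ω_c² = ω_c¹ ⇒ overall = 20/69 × 98/59 = 1960/4071

1960/4071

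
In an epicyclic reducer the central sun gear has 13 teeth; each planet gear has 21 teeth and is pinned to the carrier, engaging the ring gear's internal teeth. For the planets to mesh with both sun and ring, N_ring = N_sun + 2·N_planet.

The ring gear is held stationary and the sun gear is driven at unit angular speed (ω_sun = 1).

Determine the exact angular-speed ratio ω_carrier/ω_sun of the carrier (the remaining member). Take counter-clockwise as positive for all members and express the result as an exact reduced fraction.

N_ring = 13 + 2·21 = 55
13(ω_s−ω_c) = −55(ω_r−ω_c),  ω_r=0, ω_s=1
13(1−ω_c) = −55(0−ω_c)  ⇒  68ω_c = 13  ⇒  ω_c = 13/68
ω_c/ω_s = 13/68

13/68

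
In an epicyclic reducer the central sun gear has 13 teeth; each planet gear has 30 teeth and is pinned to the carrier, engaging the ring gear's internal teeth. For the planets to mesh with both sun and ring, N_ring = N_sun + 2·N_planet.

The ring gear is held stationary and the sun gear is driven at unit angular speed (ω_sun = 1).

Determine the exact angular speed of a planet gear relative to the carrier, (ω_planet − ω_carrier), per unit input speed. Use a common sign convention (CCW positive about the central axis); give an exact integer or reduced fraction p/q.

-949/2580

N_ring = 13 + 2·30 = 73
13(ω_s−ω_c) = −73(ω_r−ω_c),  ω_r=0, ω_s=1
13(1−ω_c) = −73(0−ω_c)  ⇒  86ω_c = 13  ⇒  ω_c = 13/86
sun–planet: 13·(1−13/86) = −30·(ω_p−ω_c)  ⇒  ω_p−ω_c = −(13/30)·(73/86) = -949/2580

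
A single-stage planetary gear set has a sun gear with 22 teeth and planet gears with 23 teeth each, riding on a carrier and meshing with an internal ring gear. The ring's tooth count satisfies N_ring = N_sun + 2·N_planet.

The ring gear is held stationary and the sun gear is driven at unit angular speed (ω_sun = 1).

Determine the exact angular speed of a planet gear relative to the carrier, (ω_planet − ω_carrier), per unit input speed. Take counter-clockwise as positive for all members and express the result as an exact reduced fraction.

-748/1035

N_ring = 22 + 2·23 = 68
22(ω_s−ω_c) = −68(ω_r−ω_c),  ω_r=0, ω_s=1
22(1−ω_c) = −68(0−ω_c)  ⇒  90ω_c = 22  ⇒  ω_c = 11/45
sun–planet: 22·(1−11/45) = −23·(ω_p−ω_c)  ⇒  ω_p−ω_c = −(22/23)·(34/45) = -748/1035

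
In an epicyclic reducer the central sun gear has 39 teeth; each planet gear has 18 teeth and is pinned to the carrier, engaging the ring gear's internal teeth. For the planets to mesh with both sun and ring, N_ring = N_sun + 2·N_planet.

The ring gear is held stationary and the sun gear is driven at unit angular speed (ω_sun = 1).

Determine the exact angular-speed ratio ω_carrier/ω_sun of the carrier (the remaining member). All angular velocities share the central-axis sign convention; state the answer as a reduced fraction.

N_ring = 39 + 2·18 = 75
39(ω_s−ω_c) = −75(ω_r−ω_c),  ω_r=0, ω_s=1
39(1−ω_c) = −75(0−ω_c)  ⇒  114ω_c = 39  ⇒  ω_c = 13/38
ω_c/ω_s = 13/38

13/38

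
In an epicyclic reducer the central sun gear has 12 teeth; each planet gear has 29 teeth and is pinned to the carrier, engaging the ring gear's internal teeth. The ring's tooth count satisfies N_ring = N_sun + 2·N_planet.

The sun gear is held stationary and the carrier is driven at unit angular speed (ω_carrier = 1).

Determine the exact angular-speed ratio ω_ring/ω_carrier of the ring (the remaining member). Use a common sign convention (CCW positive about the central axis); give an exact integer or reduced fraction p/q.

N_ring = 12 + 2·29 = 70
12(ω_s−ω_c) = −70(ω_r−ω_c),  ω_s=0, ω_c=1
ω_r = 1 − (12/70)(0−1) = 41/35
ω_r/ω_c = 41/35

41/35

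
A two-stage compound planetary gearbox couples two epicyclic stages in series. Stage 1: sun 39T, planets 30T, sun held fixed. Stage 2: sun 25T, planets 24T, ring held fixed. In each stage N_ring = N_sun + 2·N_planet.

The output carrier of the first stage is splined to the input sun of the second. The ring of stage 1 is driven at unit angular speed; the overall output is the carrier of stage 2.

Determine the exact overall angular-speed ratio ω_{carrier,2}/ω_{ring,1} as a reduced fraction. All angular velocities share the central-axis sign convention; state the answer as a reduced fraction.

Stage 1: N_ring = 39 + 2·30 = 99
Stage 1: 39(ω_s−ω_c) = −99(ω_r−ω_c),  ω_s=0, ω_r=1
Stage 1: 39(0−ω_c) = −99(1−ω_c)  ⇒  138ω_c = 99  ⇒  ω_c = 33/46
  ⇒ ω_c¹/ω_r¹ = 33/46
Stage 2: N_ring = 25 + 2·24 = 73
Stage 2: 25(ω_s−ω_c) = −73(ω_r−ω_c),  ω_r=0, ω_s=1
Stage 2: 25(1−ω_c) = −73(0−ω_c)  ⇒  98ω_c = 25  ⇒  ω_c = 25/98
  ⇒ ω_c²/ω_s² = 25/98
Coupling ω_s² = ω_c¹ ⇒ overall = 33/46 × 25/98 = 825/4508

825/4508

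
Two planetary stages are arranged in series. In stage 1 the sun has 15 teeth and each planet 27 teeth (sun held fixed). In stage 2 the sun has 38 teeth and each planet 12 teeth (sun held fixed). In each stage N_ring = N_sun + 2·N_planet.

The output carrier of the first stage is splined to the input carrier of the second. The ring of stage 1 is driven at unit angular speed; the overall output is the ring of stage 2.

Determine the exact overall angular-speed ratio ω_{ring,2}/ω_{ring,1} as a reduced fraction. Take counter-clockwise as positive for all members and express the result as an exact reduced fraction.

Stage 1: N_ring = 15 + 2·27 = 69
Stage 1: 15(ω_s−ω_c) = −69(ω_r−ω_c),  ω_s=0, ω_r=1
Stage 1: 15(0−ω_c) = −69(1−ω_c)  ⇒  84ω_c = 69  ⇒  ω_c = 23/28
  ⇒ ω_c¹/ω_r¹ = 23/28
Stage 2: N_ring = 38 + 2·12 = 62
Stage 2: 38(ω_s−ω_c) = −62(ω_r−ω_c),  ω_s=0, ω_c=1
Stage 2: ω_r = 1 − (38/62)(0−1) = 50/31
  ⇒ ω_r²/ω_c² = 50/31
Coupling ω_c² = ω_c¹ ⇒ overall = 23/28 × 50/31 = 575/434

575/434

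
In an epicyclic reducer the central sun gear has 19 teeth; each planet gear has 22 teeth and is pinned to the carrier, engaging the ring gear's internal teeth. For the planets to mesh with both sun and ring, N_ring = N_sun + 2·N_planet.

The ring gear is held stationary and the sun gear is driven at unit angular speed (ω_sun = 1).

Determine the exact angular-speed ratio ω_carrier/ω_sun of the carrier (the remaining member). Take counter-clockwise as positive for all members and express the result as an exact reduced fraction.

N_ring = 19 + 2·22 = 63
19(ω_s−ω_c) = −63(ω_r−ω_c),  ω_r=0, ω_s=1
19(1−ω_c) = −63(0−ω_c)  ⇒  82ω_c = 19  ⇒  ω_c = 19/82
ω_c/ω_s = 19/82

19/82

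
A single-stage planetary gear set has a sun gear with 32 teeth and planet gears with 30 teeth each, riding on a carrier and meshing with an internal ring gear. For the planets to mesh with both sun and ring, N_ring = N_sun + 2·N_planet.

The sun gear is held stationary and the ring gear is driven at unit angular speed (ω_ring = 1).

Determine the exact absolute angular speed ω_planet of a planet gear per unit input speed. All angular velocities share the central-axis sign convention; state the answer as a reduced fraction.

N_ring = 32 + 2·30 = 92
32(ω_s−ω_c) = −92(ω_r−ω_c),  ω_s=0, ω_r=1
32(0−ω_c) = −92(1−ω_c)  ⇒  124ω_c = 92  ⇒  ω_c = 23/31
sun–planet: 32·(0−23/31) = −30·(ω_p−ω_c)  ⇒  ω_p−ω_c = −(32/30)·(-23/31) = 368/465
ω_p = 23/31 + 368/465 = 23/15

23/15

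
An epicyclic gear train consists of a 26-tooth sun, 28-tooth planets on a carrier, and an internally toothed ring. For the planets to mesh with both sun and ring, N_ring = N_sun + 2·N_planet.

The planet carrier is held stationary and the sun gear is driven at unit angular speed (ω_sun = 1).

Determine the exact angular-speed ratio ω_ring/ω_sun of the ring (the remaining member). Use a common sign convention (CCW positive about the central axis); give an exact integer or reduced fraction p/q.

-13/41

N_ring = 26 + 2·28 = 82
26(ω_s−ω_c) = −82(ω_r−ω_c),  ω_c=0, ω_s=1
ω_r = 0 − (26/82)(1−0) = -13/41
ω_r/ω_s = -13/41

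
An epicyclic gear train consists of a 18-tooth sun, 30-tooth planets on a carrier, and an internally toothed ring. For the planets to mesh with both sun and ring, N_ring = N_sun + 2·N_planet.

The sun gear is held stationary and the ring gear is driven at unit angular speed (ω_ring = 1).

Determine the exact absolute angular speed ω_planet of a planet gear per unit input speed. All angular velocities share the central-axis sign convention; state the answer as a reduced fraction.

13/10

N_ring = 18 + 2·30 = 78
18(ω_s−ω_c) = −78(ω_r−ω_c),  ω_s=0, ω_r=1
18(0−ω_c) = −78(1−ω_c)  ⇒  96ω_c = 78  ⇒  ω_c = 13/16
sun–planet: 18·(0−13/16) = −30·(ω_p−ω_c)  ⇒  ω_p−ω_c = −(18/30)·(-13/16) = 39/80
ω_p = 13/16 + 39/80 = 13/10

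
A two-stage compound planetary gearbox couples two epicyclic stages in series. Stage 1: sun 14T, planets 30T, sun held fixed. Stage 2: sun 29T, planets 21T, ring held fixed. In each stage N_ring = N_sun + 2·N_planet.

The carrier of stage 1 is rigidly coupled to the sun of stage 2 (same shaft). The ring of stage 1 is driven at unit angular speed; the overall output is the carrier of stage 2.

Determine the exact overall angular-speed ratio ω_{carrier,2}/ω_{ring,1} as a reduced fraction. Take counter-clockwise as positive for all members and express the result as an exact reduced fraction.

1073/4400

Stage 1: N_ring = 14 + 2·30 = 74
Stage 1: 14(ω_s−ω_c) = −74(ω_r−ω_c),  ω_s=0, ω_r=1
Stage 1: 14(0−ω_c) = −74(1−ω_c)  ⇒  88ω_c = 74  ⇒  ω_c = 37/44
  ⇒ ω_c¹/ω_r¹ = 37/44
Stage 2: N_ring = 29 + 2·21 = 71
Stage 2: 29(ω_s−ω_c) = −71(ω_r−ω_c),  ω_r=0, ω_s=1
Stage 2: 29(1−ω_c) = −71(0−ω_c)  ⇒  100ω_c = 29  ⇒  ω_c = 29/100
  ⇒ ω_c²/ω_s² = 29/100
Coupling ω_s² = ω_c¹ ⇒ overall = 37/44 × 29/100 = 1073/4400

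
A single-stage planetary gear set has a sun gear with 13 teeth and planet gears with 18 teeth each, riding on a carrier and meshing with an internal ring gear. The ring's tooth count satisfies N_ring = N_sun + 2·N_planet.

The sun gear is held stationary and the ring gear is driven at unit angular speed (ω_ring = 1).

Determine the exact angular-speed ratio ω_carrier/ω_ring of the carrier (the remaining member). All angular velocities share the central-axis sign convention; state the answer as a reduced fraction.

49/62

N_ring = 13 + 2·18 = 49
13(ω_s−ω_c) = −49(ω_r−ω_c),  ω_s=0, ω_r=1
13(0−ω_c) = −49(1−ω_c)  ⇒  62ω_c = 49  ⇒  ω_c = 49/62
ω_c/ω_r = 49/62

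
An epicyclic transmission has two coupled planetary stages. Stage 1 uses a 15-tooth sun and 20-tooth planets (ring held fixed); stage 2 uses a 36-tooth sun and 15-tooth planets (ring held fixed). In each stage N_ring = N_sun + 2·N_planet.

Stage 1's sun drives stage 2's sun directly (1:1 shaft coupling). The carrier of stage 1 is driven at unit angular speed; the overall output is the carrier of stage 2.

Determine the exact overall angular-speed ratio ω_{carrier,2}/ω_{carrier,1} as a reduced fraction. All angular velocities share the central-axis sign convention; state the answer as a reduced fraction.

Stage 1: N_ring = 15 + 2·20 = 55
Stage 1: 15(ω_s−ω_c) = −55(ω_r−ω_c),  ω_r=0, ω_c=1
Stage 1: ω_s = 1 − (55/15)(0−1) = 14/3
  ⇒ ω_s¹/ω_c¹ = 14/3
Stage 2: N_ring = 36 + 2·15 = 66
Stage 2: 36(ω_s−ω_c) = −66(ω_r−ω_c),  ω_r=0, ω_s=1
Stage 2: 36(1−ω_c) = −66(0−ω_c)  ⇒  102ω_c = 36  ⇒  ω_c = 6/17
  ⇒ ω_c²/ω_s² = 6/17
Coupling ω_s² = ω_s¹ ⇒ overall = 14/3 × 6/17 = 28/17

28/17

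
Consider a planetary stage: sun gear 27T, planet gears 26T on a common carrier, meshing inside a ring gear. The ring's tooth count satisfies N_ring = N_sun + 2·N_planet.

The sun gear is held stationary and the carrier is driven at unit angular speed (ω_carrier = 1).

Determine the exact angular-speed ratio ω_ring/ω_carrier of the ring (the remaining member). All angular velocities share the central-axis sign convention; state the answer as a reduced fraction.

106/79

N_ring = 27 + 2·26 = 79
27(ω_s−ω_c) = −79(ω_r−ω_c),  ω_s=0, ω_c=1
ω_r = 1 − (27/79)(0−1) = 106/79
ω_r/ω_c = 106/79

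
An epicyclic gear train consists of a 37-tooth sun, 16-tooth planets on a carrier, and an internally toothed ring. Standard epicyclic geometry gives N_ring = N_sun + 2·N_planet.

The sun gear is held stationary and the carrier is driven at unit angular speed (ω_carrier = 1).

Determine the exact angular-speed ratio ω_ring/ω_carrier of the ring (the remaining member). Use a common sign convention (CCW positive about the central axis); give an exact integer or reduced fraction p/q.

N_ring = 37 + 2·16 = 69
37(ω_s−ω_c) = −69(ω_r−ω_c),  ω_s=0, ω_c=1
ω_r = 1 − (37/69)(0−1) = 106/69
ω_r/ω_c = 106/69

106/69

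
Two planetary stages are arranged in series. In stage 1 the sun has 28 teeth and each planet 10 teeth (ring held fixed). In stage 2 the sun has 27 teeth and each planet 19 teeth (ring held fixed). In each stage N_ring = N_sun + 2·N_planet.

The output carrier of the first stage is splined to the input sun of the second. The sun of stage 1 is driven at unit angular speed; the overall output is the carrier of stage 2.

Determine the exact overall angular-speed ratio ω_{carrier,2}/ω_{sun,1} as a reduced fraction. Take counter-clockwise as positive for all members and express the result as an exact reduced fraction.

189/1748

Stage 1: N_ring = 28 + 2·10 = 48
Stage 1: 28(ω_s−ω_c) = −48(ω_r−ω_c),  ω_r=0, ω_s=1
Stage 1: 28(1−ω_c) = −48(0−ω_c)  ⇒  76ω_c = 28  ⇒  ω_c = 7/19
  ⇒ ω_c¹/ω_s¹ = 7/19
Stage 2: N_ring = 27 + 2·19 = 65
Stage 2: 27(ω_s−ω_c) = −65(ω_r−ω_c),  ω_r=0, ω_s=1
Stage 2: 27(1−ω_c) = −65(0−ω_c)  ⇒  92ω_c = 27  ⇒  ω_c = 27/92
  ⇒ ω_c²/ω_s² = 27/92
Coupling ω_s² = ω_c¹ ⇒ overall = 7/19 × 27/92 = 189/1748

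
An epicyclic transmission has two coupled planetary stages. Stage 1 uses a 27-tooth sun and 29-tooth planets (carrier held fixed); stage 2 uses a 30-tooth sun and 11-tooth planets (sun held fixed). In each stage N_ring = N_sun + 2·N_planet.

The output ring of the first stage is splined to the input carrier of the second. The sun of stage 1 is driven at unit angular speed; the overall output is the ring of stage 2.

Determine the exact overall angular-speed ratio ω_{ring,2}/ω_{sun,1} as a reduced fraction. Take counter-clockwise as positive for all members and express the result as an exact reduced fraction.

-1107/2210

Stage 1: N_ring = 27 + 2·29 = 85
Stage 1: 27(ω_s−ω_c) = −85(ω_r−ω_c),  ω_c=0, ω_s=1
Stage 1: ω_r = 0 − (27/85)(1−0) = -27/85
  ⇒ ω_r¹/ω_s¹ = -27/85
Stage 2: N_ring = 30 + 2·11 = 52
Stage 2: 30(ω_s−ω_c) = −52(ω_r−ω_c),  ω_s=0, ω_c=1
Stage 2: ω_r = 1 − (30/52)(0−1) = 41/26
  ⇒ ω_r²/ω_c² = 41/26
Coupling ω_c² = ω_r¹ ⇒ overall = -27/85 × 41/26 = -1107/2210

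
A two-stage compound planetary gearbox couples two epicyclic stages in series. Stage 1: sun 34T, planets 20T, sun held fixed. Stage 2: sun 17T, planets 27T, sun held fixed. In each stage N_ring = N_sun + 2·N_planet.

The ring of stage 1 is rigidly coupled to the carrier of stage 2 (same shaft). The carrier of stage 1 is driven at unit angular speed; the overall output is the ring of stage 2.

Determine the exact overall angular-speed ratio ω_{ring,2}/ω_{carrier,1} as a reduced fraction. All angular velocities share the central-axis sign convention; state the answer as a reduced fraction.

4752/2627

Stage 1: N_ring = 34 + 2·20 = 74
Stage 1: 34(ω_s−ω_c) = −74(ω_r−ω_c),  ω_s=0, ω_c=1
Stage 1: ω_r = 1 − (34/74)(0−1) = 54/37
  ⇒ ω_r¹/ω_c¹ = 54/37
Stage 2: N_ring = 17 + 2·27 = 71
Stage 2: 17(ω_s−ω_c) = −71(ω_r−ω_c),  ω_s=0, ω_c=1
Stage 2: ω_r = 1 − (17/71)(0−1) = 88/71
  ⇒ ω_r²/ω_c² = 88/71
Coupling ω_c² = ω_r¹ ⇒ overall = 54/37 × 88/71 = 4752/2627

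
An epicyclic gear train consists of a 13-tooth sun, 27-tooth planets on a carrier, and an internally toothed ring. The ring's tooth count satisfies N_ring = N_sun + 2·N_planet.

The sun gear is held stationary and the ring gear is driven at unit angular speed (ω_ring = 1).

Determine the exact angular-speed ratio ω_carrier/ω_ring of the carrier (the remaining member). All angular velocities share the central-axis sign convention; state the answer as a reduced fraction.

67/80

N_ring = 13 + 2·27 = 67
13(ω_s−ω_c) = −67(ω_r−ω_c),  ω_s=0, ω_r=1
13(0−ω_c) = −67(1−ω_c)  ⇒  80ω_c = 67  ⇒  ω_c = 67/80
ω_c/ω_r = 67/80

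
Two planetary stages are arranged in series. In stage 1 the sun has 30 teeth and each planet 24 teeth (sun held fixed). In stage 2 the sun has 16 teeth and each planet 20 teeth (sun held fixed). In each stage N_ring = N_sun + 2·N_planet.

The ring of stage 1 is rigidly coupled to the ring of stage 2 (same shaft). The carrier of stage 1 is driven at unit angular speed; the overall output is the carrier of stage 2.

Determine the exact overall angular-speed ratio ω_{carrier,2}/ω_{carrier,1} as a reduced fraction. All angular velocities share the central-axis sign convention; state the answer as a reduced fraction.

14/13

Stage 1: N_ring = 30 + 2·24 = 78
Stage 1: 30(ω_s−ω_c) = −78(ω_r−ω_c),  ω_s=0, ω_c=1
Stage 1: ω_r = 1 − (30/78)(0−1) = 18/13
  ⇒ ω_r¹/ω_c¹ = 18/13
Stage 2: N_ring = 16 + 2·20 = 56
Stage 2: 16(ω_s−ω_c) = −56(ω_r−ω_c),  ω_s=0, ω_r=1
Stage 2: 16(0−ω_c) = −56(1−ω_c)  ⇒  72ω_c = 56  ⇒  ω_c = 7/9
  ⇒ ω_c²/ω_r² = 7/9
Coupling ω_r² = ω_r¹ ⇒ overall = 18/13 × 7/9 = 14/13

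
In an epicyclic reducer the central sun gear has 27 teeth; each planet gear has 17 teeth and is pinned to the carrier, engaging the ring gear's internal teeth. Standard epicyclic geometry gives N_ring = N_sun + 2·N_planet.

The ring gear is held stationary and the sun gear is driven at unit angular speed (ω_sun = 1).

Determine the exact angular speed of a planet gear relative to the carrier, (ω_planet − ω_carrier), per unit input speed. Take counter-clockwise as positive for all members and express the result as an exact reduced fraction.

N_ring = 27 + 2·17 = 61
27(ω_s−ω_c) = −61(ω_r−ω_c),  ω_r=0, ω_s=1
27(1−ω_c) = −61(0−ω_c)  ⇒  88ω_c = 27  ⇒  ω_c = 27/88
sun–planet: 27·(1−27/88) = −17·(ω_p−ω_c)  ⇒  ω_p−ω_c = −(27/17)·(61/88) = -1647/1496

-1647/1496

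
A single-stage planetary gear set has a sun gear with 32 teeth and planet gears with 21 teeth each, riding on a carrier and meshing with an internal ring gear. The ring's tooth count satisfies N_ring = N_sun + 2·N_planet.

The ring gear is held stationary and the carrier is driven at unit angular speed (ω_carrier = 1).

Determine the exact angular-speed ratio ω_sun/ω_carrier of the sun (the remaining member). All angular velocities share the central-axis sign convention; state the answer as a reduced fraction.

N_ring = 32 + 2·21 = 74
32(ω_s−ω_c) = −74(ω_r−ω_c),  ω_r=0, ω_c=1
ω_s = 1 − (74/32)(0−1) = 53/16
ω_s/ω_c = 53/16

53/16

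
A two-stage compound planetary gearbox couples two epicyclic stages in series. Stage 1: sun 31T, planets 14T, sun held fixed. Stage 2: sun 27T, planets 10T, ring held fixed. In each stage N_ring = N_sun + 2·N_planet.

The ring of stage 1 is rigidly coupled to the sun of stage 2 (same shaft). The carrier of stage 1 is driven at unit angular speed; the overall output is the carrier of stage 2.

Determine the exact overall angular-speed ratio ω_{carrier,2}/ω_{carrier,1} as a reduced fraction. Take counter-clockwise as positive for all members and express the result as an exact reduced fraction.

1215/2183

Stage 1: N_ring = 31 + 2·14 = 59
Stage 1: 31(ω_s−ω_c) = −59(ω_r−ω_c),  ω_s=0, ω_c=1
Stage 1: ω_r = 1 − (31/59)(0−1) = 90/59
  ⇒ ω_r¹/ω_c¹ = 90/59
Stage 2: N_ring = 27 + 2·10 = 47
Stage 2: 27(ω_s−ω_c) = −47(ω_r−ω_c),  ω_r=0, ω_s=1
Stage 2: 27(1−ω_c) = −47(0−ω_c)  ⇒  74ω_c = 27  ⇒  ω_c = 27/74
  ⇒ ω_c²/ω_s² = 27/74
Coupling ω_s² = ω_r¹ ⇒ overall = 90/59 × 27/74 = 1215/2183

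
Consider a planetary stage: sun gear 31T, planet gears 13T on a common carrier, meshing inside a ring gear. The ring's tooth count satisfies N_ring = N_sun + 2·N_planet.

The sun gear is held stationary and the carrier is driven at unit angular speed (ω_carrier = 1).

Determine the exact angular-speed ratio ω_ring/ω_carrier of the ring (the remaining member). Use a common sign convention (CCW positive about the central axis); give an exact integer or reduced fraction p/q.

88/57

N_ring = 31 + 2·13 = 57
31(ω_s−ω_c) = −57(ω_r−ω_c),  ω_s=0, ω_c=1
ω_r = 1 − (31/57)(0−1) = 88/57
ω_r/ω_c = 88/57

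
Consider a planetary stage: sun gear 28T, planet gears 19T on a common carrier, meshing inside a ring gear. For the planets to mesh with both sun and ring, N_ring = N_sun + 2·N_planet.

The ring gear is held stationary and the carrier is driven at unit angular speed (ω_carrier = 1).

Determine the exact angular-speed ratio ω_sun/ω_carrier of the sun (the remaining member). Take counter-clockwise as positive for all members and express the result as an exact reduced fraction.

N_ring = 28 + 2·19 = 66
28(ω_s−ω_c) = −66(ω_r−ω_c),  ω_r=0, ω_c=1
ω_s = 1 − (66/28)(0−1) = 47/14
ω_s/ω_c = 47/14

47/14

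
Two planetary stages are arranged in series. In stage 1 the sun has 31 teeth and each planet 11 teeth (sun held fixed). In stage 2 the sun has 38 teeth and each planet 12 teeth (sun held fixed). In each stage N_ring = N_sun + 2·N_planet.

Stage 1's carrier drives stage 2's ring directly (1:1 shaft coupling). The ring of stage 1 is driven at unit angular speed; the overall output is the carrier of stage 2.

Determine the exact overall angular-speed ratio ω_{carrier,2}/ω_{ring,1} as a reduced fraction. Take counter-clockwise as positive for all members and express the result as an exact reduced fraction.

Stage 1: N_ring = 31 + 2·11 = 53
Stage 1: 31(ω_s−ω_c) = −53(ω_r−ω_c),  ω_s=0, ω_r=1
Stage 1: 31(0−ω_c) = −53(1−ω_c)  ⇒  84ω_c = 53  ⇒  ω_c = 53/84
  ⇒ ω_c¹/ω_r¹ = 53/84
Stage 2: N_ring = 38 + 2·12 = 62
Stage 2: 38(ω_s−ω_c) = −62(ω_r−ω_c),  ω_s=0, ω_r=1
Stage 2: 38(0−ω_c) = −62(1−ω_c)  ⇒  100ω_c = 62  ⇒  ω_c = 31/50
  ⇒ ω_c²/ω_r² = 31/50
Coupling ω_r² = ω_c¹ ⇒ overall = 53/84 × 31/50 = 1643/4200

1643/4200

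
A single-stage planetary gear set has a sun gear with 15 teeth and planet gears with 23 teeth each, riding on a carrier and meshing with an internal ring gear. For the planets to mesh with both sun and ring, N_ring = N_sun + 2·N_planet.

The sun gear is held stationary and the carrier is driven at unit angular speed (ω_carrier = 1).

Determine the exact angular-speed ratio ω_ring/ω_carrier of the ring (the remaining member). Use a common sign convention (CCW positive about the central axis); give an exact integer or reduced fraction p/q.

76/61

N_ring = 15 + 2·23 = 61
15(ω_s−ω_c) = −61(ω_r−ω_c),  ω_s=0, ω_c=1
ω_r = 1 − (15/61)(0−1) = 76/61
ω_r/ω_c = 76/61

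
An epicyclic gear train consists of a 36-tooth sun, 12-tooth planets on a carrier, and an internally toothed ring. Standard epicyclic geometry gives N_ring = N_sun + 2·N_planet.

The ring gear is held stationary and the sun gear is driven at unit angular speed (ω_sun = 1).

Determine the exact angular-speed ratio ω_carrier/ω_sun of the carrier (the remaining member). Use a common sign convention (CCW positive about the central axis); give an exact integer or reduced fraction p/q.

N_ring = 36 + 2·12 = 60
36(ω_s−ω_c) = −60(ω_r−ω_c),  ω_r=0, ω_s=1
36(1−ω_c) = −60(0−ω_c)  ⇒  96ω_c = 36  ⇒  ω_c = 3/8
ω_c/ω_s = 3/8

3/8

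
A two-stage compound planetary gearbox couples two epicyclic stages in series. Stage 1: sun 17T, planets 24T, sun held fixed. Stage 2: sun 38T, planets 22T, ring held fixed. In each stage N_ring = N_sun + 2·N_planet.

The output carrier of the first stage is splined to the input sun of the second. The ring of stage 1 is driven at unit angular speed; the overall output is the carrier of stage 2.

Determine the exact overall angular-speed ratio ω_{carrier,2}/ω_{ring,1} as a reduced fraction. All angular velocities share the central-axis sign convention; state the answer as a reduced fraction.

Stage 1: N_ring = 17 + 2·24 = 65
Stage 1: 17(ω_s−ω_c) = −65(ω_r−ω_c),  ω_s=0, ω_r=1
Stage 1: 17(0−ω_c) = −65(1−ω_c)  ⇒  82ω_c = 65  ⇒  ω_c = 65/82
  ⇒ ω_c¹/ω_r¹ = 65/82
Stage 2: N_ring = 38 + 2·22 = 82
Stage 2: 38(ω_s−ω_c) = −82(ω_r−ω_c),  ω_r=0, ω_s=1
Stage 2: 38(1−ω_c) = −82(0−ω_c)  ⇒  120ω_c = 38  ⇒  ω_c = 19/60
  ⇒ ω_c²/ω_s² = 19/60
Coupling ω_s² = ω_c¹ ⇒ overall = 65/82 × 19/60 = 247/984

247/984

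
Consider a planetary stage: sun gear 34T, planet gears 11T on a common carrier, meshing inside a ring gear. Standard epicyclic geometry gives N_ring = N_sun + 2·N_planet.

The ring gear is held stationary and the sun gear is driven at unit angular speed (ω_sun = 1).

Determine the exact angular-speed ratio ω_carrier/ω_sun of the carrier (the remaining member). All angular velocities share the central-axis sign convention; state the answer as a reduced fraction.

N_ring = 34 + 2·11 = 56
34(ω_s−ω_c) = −56(ω_r−ω_c),  ω_r=0, ω_s=1
34(1−ω_c) = −56(0−ω_c)  ⇒  90ω_c = 34  ⇒  ω_c = 17/45
ω_c/ω_s = 17/45

17/45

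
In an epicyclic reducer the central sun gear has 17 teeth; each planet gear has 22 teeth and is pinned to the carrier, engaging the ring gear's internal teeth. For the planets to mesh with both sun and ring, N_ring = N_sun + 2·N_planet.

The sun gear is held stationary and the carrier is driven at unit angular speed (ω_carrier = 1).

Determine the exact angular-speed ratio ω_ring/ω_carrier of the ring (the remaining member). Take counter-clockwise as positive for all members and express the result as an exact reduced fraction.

N_ring = 17 + 2·22 = 61
17(ω_s−ω_c) = −61(ω_r−ω_c),  ω_s=0, ω_c=1
ω_r = 1 − (17/61)(0−1) = 78/61
ω_r/ω_c = 78/61

78/61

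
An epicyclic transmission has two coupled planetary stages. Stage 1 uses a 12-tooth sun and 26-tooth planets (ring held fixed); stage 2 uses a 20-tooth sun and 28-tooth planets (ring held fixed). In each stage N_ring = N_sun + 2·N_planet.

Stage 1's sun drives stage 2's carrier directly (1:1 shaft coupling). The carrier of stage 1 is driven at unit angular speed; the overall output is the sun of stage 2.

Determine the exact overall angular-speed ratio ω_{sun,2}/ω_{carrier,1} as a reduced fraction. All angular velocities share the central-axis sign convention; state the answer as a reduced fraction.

152/5

Stage 1: N_ring = 12 + 2·26 = 64
Stage 1: 12(ω_s−ω_c) = −64(ω_r−ω_c),  ω_r=0, ω_c=1
Stage 1: ω_s = 1 − (64/12)(0−1) = 19/3
  ⇒ ω_s¹/ω_c¹ = 19/3
Stage 2: N_ring = 20 + 2·28 = 76
Stage 2: 20(ω_s−ω_c) = −76(ω_r−ω_c),  ω_r=0, ω_c=1
Stage 2: ω_s = 1 − (76/20)(0−1) = 24/5
  ⇒ ω_s²/ω_c² = 24/5
Coupling ω_c² = ω_s¹ ⇒ overall = 19/3 × 24/5 = 152/5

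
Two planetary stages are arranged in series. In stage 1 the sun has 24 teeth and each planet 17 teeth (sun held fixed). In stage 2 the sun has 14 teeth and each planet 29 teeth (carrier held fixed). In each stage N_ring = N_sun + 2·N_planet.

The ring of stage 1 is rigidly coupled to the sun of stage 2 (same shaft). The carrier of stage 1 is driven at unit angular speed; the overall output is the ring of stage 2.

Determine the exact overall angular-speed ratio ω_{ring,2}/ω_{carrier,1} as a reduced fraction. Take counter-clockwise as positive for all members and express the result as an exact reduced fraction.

-287/1044

Stage 1: N_ring = 24 + 2·17 = 58
Stage 1: 24(ω_s−ω_c) = −58(ω_r−ω_c),  ω_s=0, ω_c=1
Stage 1: ω_r = 1 − (24/58)(0−1) = 41/29
  ⇒ ω_r¹/ω_c¹ = 41/29
Stage 2: N_ring = 14 + 2·29 = 72
Stage 2: 14(ω_s−ω_c) = −72(ω_r−ω_c),  ω_c=0, ω_s=1
Stage 2: ω_r = 0 − (14/72)(1−0) = -7/36
  ⇒ ω_r²/ω_s² = -7/36
Coupling ω_s² = ω_r¹ ⇒ overall = 41/29 × -7/36 = -287/1044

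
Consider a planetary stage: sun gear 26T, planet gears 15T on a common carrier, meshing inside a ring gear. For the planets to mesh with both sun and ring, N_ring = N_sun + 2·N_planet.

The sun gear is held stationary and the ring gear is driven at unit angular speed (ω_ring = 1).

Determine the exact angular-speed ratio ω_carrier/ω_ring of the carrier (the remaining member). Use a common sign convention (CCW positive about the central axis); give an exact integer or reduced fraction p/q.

N_ring = 26 + 2·15 = 56
26(ω_s−ω_c) = −56(ω_r−ω_c),  ω_s=0, ω_r=1
26(0−ω_c) = −56(1−ω_c)  ⇒  82ω_c = 56  ⇒  ω_c = 28/41
ω_c/ω_r = 28/41

28/41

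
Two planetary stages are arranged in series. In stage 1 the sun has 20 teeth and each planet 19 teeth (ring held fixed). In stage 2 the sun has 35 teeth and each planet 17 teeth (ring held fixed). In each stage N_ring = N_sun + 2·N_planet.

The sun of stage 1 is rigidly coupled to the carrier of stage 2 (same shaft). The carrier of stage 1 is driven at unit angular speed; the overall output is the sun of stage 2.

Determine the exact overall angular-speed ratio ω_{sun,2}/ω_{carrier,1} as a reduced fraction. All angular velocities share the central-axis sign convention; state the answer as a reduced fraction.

2028/175

Stage 1: N_ring = 20 + 2·19 = 58
Stage 1: 20(ω_s−ω_c) = −58(ω_r−ω_c),  ω_r=0, ω_c=1
Stage 1: ω_s = 1 − (58/20)(0−1) = 39/10
  ⇒ ω_s¹/ω_c¹ = 39/10
Stage 2: N_ring = 35 + 2·17 = 69
Stage 2: 35(ω_s−ω_c) = −69(ω_r−ω_c),  ω_r=0, ω_c=1
Stage 2: ω_s = 1 − (69/35)(0−1) = 104/35
  ⇒ ω_s²/ω_c² = 104/35
Coupling ω_c² = ω_s¹ ⇒ overall = 39/10 × 104/35 = 2028/175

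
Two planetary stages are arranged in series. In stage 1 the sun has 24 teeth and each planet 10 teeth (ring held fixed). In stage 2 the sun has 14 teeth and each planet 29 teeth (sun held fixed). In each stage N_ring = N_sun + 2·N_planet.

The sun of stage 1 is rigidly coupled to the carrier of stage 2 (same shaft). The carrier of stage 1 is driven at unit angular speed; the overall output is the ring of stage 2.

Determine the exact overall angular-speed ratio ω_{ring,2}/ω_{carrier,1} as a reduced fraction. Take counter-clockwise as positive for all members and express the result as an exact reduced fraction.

Stage 1: N_ring = 24 + 2·10 = 44
Stage 1: 24(ω_s−ω_c) = −44(ω_r−ω_c),  ω_r=0, ω_c=1
Stage 1: ω_s = 1 − (44/24)(0−1) = 17/6
  ⇒ ω_s¹/ω_c¹ = 17/6
Stage 2: N_ring = 14 + 2·29 = 72
Stage 2: 14(ω_s−ω_c) = −72(ω_r−ω_c),  ω_s=0, ω_c=1
Stage 2: ω_r = 1 − (14/72)(0−1) = 43/36
  ⇒ ω_r²/ω_c² = 43/36
Coupling ω_c² = ω_s¹ ⇒ overall = 17/6 × 43/36 = 731/216

731/216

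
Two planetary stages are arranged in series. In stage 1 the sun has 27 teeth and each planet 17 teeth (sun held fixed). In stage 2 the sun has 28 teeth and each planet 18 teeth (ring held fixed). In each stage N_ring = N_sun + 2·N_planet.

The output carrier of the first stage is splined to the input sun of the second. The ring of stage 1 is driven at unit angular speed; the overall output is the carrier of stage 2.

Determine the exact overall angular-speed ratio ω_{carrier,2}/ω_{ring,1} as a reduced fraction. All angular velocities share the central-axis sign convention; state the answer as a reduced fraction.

427/2024

Stage 1: N_ring = 27 + 2·17 = 61
Stage 1: 27(ω_s−ω_c) = −61(ω_r−ω_c),  ω_s=0, ω_r=1
Stage 1: 27(0−ω_c) = −61(1−ω_c)  ⇒  88ω_c = 61  ⇒  ω_c = 61/88
  ⇒ ω_c¹/ω_r¹ = 61/88
Stage 2: N_ring = 28 + 2·18 = 64
Stage 2: 28(ω_s−ω_c) = −64(ω_r−ω_c),  ω_r=0, ω_s=1
Stage 2: 28(1−ω_c) = −64(0−ω_c)  ⇒  92ω_c = 28  ⇒  ω_c = 7/23
  ⇒ ω_c²/ω_s² = 7/23
Coupling ω_s² = ω_c¹ ⇒ overall = 61/88 × 7/23 = 427/2024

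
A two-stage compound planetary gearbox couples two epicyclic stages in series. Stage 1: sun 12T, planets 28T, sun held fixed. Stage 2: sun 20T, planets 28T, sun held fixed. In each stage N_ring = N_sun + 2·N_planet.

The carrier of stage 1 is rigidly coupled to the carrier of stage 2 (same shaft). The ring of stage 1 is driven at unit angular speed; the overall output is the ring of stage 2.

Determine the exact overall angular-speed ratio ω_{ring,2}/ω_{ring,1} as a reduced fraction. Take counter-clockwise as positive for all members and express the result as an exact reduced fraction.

Stage 1: N_ring = 12 + 2·28 = 68
Stage 1: 12(ω_s−ω_c) = −68(ω_r−ω_c),  ω_s=0, ω_r=1
Stage 1: 12(0−ω_c) = −68(1−ω_c)  ⇒  80ω_c = 68  ⇒  ω_c = 17/20
  ⇒ ω_c¹/ω_r¹ = 17/20
Stage 2: N_ring = 20 + 2·28 = 76
Stage 2: 20(ω_s−ω_c) = −76(ω_r−ω_c),  ω_s=0, ω_c=1
Stage 2: ω_r = 1 − (20/76)(0−1) = 24/19
  ⇒ ω_r²/ω_c² = 24/19
Coupling ω_c² = ω_c¹ ⇒ overall = 17/20 × 24/19 = 102/95

102/95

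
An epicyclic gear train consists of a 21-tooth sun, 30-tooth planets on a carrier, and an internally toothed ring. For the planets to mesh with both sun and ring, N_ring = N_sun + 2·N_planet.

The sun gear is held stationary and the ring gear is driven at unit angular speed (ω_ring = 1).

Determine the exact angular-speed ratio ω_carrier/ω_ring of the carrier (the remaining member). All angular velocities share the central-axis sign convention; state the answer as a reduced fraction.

27/34

N_ring = 21 + 2·30 = 81
21(ω_s−ω_c) = −81(ω_r−ω_c),  ω_s=0, ω_r=1
21(0−ω_c) = −81(1−ω_c)  ⇒  102ω_c = 81  ⇒  ω_c = 27/34
ω_c/ω_r = 27/34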